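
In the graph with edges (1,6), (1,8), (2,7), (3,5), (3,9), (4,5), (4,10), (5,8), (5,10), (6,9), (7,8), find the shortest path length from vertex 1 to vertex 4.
3 (path: 1 -> 8 -> 5 -> 4, 3 edges)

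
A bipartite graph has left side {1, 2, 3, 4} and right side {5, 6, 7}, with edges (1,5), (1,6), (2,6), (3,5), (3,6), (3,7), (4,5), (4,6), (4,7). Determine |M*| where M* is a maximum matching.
3 (matching: (1,6), (3,7), (4,5); upper bound min(|L|,|R|) = min(4,3) = 3)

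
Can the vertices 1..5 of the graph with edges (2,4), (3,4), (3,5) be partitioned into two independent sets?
Yes. Partition: {1, 2, 3}, {4, 5}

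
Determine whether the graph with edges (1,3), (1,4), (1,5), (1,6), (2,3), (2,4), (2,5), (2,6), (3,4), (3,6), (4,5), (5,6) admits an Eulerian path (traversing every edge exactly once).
Yes — and in fact it has an Eulerian circuit (the graph is connected and all 6 vertices have even degree)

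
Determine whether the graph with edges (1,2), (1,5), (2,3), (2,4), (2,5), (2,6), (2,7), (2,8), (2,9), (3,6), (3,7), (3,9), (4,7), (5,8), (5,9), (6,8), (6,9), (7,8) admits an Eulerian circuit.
Yes (the graph is connected and all 9 vertices have even degree)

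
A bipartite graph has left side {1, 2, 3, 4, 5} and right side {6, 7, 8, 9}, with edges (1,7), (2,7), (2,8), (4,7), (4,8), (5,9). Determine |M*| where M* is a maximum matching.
3 (matching: (1,7), (2,8), (5,9); upper bound min(|L|,|R|) = min(5,4) = 4)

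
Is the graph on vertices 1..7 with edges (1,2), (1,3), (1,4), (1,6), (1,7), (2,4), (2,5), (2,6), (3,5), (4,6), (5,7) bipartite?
No (odd cycle of length 3: 4 -> 1 -> 2 -> 4)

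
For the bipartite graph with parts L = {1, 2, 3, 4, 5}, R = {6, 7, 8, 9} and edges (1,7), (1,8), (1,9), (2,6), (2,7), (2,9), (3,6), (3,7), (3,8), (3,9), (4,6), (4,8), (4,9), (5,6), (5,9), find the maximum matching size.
4 (matching: (1,9), (2,7), (3,8), (4,6); upper bound min(|L|,|R|) = min(5,4) = 4)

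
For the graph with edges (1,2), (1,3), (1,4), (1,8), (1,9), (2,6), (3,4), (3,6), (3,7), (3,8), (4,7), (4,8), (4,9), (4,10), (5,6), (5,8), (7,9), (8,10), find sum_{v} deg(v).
36 (handshake: sum of degrees = 2|E| = 2 x 18 = 36)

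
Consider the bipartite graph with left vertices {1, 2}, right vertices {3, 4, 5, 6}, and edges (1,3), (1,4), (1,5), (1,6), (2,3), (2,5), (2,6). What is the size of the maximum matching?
2 (matching: (1,6), (2,5); upper bound min(|L|,|R|) = min(2,4) = 2)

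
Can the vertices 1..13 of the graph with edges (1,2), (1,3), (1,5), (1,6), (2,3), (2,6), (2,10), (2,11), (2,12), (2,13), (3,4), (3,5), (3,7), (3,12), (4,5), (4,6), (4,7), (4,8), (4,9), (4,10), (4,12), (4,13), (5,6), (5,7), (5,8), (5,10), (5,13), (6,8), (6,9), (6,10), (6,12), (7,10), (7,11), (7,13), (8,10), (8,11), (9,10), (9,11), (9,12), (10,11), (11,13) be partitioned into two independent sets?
No (odd cycle of length 3: 3 -> 1 -> 5 -> 3)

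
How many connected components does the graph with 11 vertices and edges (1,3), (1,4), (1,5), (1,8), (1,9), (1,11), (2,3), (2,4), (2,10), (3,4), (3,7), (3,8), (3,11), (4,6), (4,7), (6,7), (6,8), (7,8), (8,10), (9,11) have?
1 (components: {1, 2, 3, 4, 5, 6, 7, 8, 9, 10, 11})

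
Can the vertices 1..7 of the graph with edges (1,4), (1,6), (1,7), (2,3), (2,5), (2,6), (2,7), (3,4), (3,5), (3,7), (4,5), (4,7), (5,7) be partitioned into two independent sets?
No (odd cycle of length 3: 4 -> 1 -> 7 -> 4)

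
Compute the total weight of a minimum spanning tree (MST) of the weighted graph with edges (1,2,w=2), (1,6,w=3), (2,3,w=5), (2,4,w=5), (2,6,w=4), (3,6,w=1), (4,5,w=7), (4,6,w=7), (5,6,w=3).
14 (MST edges: (1,2,w=2), (1,6,w=3), (2,4,w=5), (3,6,w=1), (5,6,w=3); sum of weights 2 + 3 + 5 + 1 + 3 = 14)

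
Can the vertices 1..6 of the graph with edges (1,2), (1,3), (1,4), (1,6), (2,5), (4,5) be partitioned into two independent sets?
Yes. Partition: {1, 5}, {2, 3, 4, 6}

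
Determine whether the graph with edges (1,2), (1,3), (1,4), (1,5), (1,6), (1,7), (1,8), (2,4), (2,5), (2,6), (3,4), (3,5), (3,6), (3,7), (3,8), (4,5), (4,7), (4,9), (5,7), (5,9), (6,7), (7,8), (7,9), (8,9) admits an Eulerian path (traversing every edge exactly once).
Yes (the graph is connected and exactly 2 vertices have odd degree: {1, 7}; any Eulerian path must start and end at those)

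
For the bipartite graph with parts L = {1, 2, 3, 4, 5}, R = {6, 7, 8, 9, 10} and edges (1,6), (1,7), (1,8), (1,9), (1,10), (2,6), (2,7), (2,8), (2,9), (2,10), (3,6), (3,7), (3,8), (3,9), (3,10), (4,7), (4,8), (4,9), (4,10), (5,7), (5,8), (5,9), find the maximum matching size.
5 (matching: (1,10), (2,9), (3,6), (4,7), (5,8); upper bound min(|L|,|R|) = min(5,5) = 5)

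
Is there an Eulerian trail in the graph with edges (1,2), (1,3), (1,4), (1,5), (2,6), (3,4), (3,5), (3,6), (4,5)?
Yes (the graph is connected and exactly 2 vertices have odd degree: {4, 5}; any Eulerian path must start and end at those)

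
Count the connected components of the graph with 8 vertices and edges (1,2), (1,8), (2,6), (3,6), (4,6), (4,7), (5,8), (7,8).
1 (components: {1, 2, 3, 4, 5, 6, 7, 8})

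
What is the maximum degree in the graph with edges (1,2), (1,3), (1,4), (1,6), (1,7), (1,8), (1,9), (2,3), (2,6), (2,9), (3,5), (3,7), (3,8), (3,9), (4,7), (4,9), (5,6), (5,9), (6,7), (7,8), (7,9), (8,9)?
7 (attained at vertices 1, 9)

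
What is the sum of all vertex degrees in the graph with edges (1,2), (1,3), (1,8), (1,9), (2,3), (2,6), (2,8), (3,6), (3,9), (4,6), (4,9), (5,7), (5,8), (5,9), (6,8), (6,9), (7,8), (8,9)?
36 (handshake: sum of degrees = 2|E| = 2 x 18 = 36)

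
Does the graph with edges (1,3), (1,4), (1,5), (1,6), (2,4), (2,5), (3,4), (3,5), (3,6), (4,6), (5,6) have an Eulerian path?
Yes — and in fact it has an Eulerian circuit (the graph is connected and all 6 vertices have even degree)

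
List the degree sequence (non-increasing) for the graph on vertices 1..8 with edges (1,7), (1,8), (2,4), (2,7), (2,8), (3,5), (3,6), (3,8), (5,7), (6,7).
[4, 3, 3, 3, 2, 2, 2, 1] (degrees: deg(1)=2, deg(2)=3, deg(3)=3, deg(4)=1, deg(5)=2, deg(6)=2, deg(7)=4, deg(8)=3)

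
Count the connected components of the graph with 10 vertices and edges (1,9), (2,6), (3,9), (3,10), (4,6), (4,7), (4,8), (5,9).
2 (components: {1, 3, 5, 9, 10}, {2, 4, 6, 7, 8})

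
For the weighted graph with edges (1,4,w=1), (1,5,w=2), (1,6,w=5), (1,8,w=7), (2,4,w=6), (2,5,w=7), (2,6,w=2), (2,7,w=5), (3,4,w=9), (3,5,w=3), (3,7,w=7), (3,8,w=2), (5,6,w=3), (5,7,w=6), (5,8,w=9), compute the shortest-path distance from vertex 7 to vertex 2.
5 (path: 7 -> 2; weights 5 = 5)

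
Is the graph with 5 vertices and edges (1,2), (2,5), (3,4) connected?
No, it has 2 components: {1, 2, 5}, {3, 4}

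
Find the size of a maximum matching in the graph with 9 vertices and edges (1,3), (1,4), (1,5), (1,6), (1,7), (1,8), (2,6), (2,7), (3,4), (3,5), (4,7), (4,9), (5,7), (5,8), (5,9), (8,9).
4 (matching: (1,6), (2,7), (3,5), (8,9); upper bound floor(n/2) = floor(9/2) = 4)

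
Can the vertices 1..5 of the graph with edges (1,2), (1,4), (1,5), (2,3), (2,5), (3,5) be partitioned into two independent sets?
No (odd cycle of length 3: 2 -> 1 -> 5 -> 2)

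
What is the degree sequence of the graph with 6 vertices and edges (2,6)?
[1, 1, 0, 0, 0, 0] (degrees: deg(1)=0, deg(2)=1, deg(3)=0, deg(4)=0, deg(5)=0, deg(6)=1)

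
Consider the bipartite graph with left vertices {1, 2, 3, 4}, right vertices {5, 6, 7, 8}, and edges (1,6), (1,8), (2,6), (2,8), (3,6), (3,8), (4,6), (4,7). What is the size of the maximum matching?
3 (matching: (1,8), (2,6), (4,7); upper bound min(|L|,|R|) = min(4,4) = 4)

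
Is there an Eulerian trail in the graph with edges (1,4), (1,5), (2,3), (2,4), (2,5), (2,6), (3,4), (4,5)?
Yes (the graph is connected and exactly 2 vertices have odd degree: {5, 6}; any Eulerian path must start and end at those)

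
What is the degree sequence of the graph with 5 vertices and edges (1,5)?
[1, 1, 0, 0, 0] (degrees: deg(1)=1, deg(2)=0, deg(3)=0, deg(4)=0, deg(5)=1)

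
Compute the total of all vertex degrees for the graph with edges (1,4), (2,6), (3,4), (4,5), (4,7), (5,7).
12 (handshake: sum of degrees = 2|E| = 2 x 6 = 12)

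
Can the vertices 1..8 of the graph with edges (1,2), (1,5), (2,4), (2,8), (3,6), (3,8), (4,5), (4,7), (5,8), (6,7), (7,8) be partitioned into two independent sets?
Yes. Partition: {1, 4, 6, 8}, {2, 3, 5, 7}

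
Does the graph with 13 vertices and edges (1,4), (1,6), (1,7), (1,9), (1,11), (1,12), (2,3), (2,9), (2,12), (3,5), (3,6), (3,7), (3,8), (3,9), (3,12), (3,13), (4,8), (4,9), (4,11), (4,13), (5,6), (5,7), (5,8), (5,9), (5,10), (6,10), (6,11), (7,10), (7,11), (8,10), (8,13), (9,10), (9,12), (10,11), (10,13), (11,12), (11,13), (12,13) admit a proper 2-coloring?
No (odd cycle of length 3: 4 -> 1 -> 9 -> 4)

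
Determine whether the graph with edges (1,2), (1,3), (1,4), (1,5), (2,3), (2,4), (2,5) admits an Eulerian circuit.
Yes (the graph is connected and all 5 vertices have even degree)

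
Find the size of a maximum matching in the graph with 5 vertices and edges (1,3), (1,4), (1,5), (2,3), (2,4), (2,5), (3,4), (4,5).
2 (matching: (1,4), (2,5); upper bound floor(n/2) = floor(5/2) = 2)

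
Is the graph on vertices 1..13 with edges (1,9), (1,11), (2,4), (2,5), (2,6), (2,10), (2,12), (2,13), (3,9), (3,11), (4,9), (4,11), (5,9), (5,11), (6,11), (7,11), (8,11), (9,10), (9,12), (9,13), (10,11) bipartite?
Yes. Partition: {1, 3, 4, 5, 6, 7, 8, 10, 12, 13}, {2, 9, 11}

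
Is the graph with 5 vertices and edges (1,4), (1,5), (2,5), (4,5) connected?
No, it has 2 components: {1, 2, 4, 5}, {3}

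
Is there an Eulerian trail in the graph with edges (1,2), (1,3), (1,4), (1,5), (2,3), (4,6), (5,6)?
Yes — and in fact it has an Eulerian circuit (the graph is connected and all 6 vertices have even degree)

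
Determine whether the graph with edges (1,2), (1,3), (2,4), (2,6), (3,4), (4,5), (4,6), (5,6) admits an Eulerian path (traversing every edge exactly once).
Yes (the graph is connected and exactly 2 vertices have odd degree: {2, 6}; any Eulerian path must start and end at those)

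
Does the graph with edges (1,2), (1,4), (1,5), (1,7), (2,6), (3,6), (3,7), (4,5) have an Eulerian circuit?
Yes (the graph is connected and all 7 vertices have even degree)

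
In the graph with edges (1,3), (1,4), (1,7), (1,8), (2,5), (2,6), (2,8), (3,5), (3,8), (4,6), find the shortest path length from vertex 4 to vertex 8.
2 (path: 4 -> 1 -> 8, 2 edges)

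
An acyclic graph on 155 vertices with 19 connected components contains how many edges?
136 (Each of the 19 component trees on V_i vertices has V_i - 1 edges; summing gives V - C = 155 - 19 = 136)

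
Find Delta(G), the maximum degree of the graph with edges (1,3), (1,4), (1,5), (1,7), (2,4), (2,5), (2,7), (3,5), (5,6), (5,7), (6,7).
5 (attained at vertex 5)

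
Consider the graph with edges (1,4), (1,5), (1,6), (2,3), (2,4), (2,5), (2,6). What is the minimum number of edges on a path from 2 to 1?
2 (path: 2 -> 6 -> 1, 2 edges)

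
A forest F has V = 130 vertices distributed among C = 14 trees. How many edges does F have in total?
116 (Each of the 14 component trees on V_i vertices has V_i - 1 edges; summing gives V - C = 130 - 14 = 116)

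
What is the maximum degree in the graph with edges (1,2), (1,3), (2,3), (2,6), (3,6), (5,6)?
3 (attained at vertices 2, 3, 6)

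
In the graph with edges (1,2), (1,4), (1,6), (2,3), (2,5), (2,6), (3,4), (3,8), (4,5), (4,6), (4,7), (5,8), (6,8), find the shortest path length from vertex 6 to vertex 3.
2 (path: 6 -> 4 -> 3, 2 edges)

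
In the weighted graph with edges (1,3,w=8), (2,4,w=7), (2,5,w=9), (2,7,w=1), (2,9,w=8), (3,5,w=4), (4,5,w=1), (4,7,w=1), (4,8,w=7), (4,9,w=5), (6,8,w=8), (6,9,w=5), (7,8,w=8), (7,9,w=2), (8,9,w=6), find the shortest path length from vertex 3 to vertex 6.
13 (path: 3 -> 5 -> 4 -> 7 -> 9 -> 6; weights 4 + 1 + 1 + 2 + 5 = 13)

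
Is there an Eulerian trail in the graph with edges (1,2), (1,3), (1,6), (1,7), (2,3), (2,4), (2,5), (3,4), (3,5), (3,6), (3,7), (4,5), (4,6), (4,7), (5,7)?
Yes (the graph is connected and exactly 2 vertices have odd degree: {4, 6}; any Eulerian path must start and end at those)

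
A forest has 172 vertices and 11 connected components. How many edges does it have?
161 (Each of the 11 component trees on V_i vertices has V_i - 1 edges; summing gives V - C = 172 - 11 = 161)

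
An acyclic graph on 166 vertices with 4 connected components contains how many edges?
162 (Each of the 4 component trees on V_i vertices has V_i - 1 edges; summing gives V - C = 166 - 4 = 162)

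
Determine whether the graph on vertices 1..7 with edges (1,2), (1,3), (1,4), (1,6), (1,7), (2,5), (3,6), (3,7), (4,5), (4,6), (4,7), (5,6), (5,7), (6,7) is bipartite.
No (odd cycle of length 3: 4 -> 1 -> 6 -> 4)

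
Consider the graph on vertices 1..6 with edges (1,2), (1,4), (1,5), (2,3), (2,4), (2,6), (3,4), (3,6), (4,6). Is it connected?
Yes (BFS from 1 visits [1, 2, 4, 5, 3, 6] — all 6 vertices reached)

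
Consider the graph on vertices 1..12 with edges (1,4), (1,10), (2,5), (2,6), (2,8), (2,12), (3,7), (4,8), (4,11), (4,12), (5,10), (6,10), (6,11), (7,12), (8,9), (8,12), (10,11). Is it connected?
Yes (BFS from 1 visits [1, 4, 10, 8, 11, 12, 5, 6, 2, 9, 7, 3] — all 12 vertices reached)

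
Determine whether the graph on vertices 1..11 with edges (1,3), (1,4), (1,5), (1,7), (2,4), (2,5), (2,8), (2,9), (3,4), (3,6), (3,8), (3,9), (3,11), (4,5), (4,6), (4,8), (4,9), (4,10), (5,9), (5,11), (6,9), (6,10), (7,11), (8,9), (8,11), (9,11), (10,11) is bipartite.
No (odd cycle of length 3: 4 -> 1 -> 5 -> 4)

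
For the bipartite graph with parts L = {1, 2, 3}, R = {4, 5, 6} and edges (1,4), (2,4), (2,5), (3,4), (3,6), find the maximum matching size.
3 (matching: (1,4), (2,5), (3,6); upper bound min(|L|,|R|) = min(3,3) = 3)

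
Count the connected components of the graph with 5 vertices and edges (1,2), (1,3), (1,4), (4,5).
1 (components: {1, 2, 3, 4, 5})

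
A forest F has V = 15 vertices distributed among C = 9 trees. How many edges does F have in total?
6 (Each of the 9 component trees on V_i vertices has V_i - 1 edges; summing gives V - C = 15 - 9 = 6)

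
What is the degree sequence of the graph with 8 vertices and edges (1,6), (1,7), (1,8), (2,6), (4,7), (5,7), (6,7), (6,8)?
[4, 4, 3, 2, 1, 1, 1, 0] (degrees: deg(1)=3, deg(2)=1, deg(3)=0, deg(4)=1, deg(5)=1, deg(6)=4, deg(7)=4, deg(8)=2)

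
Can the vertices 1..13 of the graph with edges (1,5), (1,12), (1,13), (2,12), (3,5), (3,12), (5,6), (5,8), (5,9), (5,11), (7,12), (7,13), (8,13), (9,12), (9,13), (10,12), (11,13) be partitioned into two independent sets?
Yes. Partition: {1, 2, 3, 4, 6, 7, 8, 9, 10, 11}, {5, 12, 13}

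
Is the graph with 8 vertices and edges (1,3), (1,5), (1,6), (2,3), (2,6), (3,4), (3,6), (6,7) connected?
No, it has 2 components: {1, 2, 3, 4, 5, 6, 7}, {8}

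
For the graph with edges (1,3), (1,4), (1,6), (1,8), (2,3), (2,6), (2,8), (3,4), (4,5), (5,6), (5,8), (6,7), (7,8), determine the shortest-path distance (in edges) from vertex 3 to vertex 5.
2 (path: 3 -> 4 -> 5, 2 edges)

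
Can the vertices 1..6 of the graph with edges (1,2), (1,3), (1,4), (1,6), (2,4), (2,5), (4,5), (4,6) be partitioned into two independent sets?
No (odd cycle of length 3: 6 -> 1 -> 4 -> 6)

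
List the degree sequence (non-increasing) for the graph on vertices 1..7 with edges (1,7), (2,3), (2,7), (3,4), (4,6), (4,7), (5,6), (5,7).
[4, 3, 2, 2, 2, 2, 1] (degrees: deg(1)=1, deg(2)=2, deg(3)=2, deg(4)=3, deg(5)=2, deg(6)=2, deg(7)=4)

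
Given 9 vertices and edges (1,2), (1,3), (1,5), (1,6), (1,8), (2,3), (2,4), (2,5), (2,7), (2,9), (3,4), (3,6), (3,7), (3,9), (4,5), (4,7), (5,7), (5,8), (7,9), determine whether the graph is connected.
Yes (BFS from 1 visits [1, 2, 3, 5, 6, 8, 4, 7, 9] — all 9 vertices reached)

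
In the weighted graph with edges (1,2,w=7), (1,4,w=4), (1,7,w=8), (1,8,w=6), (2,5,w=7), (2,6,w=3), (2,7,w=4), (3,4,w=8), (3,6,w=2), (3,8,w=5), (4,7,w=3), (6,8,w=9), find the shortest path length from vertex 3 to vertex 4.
8 (path: 3 -> 4; weights 8 = 8)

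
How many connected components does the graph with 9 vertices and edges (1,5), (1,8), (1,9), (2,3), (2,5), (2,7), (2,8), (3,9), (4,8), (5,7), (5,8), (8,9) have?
2 (components: {1, 2, 3, 4, 5, 7, 8, 9}, {6})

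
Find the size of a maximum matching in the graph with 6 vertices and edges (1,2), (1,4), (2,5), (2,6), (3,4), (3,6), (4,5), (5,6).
3 (matching: (1,4), (2,5), (3,6); upper bound floor(n/2) = floor(6/2) = 3)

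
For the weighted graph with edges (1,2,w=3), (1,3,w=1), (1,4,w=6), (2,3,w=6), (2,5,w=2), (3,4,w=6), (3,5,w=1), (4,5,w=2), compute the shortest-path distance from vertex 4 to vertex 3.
3 (path: 4 -> 5 -> 3; weights 2 + 1 = 3)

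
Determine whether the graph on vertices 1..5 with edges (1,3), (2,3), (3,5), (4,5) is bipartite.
Yes. Partition: {1, 2, 5}, {3, 4}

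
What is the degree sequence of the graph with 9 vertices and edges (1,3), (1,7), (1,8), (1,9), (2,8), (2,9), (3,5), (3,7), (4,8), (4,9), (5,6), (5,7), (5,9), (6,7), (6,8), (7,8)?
[5, 5, 4, 4, 4, 3, 3, 2, 2] (degrees: deg(1)=4, deg(2)=2, deg(3)=3, deg(4)=2, deg(5)=4, deg(6)=3, deg(7)=5, deg(8)=5, deg(9)=4)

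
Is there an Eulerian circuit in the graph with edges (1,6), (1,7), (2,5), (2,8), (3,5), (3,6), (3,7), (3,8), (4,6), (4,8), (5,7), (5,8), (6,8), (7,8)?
Yes (the graph is connected and all 8 vertices have even degree)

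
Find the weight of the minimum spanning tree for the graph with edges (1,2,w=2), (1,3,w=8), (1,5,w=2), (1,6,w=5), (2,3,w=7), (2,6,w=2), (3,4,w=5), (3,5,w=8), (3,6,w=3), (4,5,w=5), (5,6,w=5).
14 (MST edges: (1,2,w=2), (1,5,w=2), (2,6,w=2), (3,4,w=5), (3,6,w=3); sum of weights 2 + 2 + 2 + 5 + 3 = 14)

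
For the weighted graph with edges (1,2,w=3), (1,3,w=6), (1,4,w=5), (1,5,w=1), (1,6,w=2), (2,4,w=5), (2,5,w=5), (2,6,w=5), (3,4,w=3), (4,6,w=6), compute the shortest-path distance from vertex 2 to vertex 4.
5 (path: 2 -> 4; weights 5 = 5)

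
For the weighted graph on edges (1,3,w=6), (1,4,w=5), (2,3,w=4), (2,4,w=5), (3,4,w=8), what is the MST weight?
14 (MST edges: (1,4,w=5), (2,3,w=4), (2,4,w=5); sum of weights 5 + 4 + 5 = 14)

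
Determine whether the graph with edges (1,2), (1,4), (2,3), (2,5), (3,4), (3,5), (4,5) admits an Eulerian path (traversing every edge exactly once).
No (4 vertices have odd degree: {2, 3, 4, 5}; Eulerian path requires 0 or 2)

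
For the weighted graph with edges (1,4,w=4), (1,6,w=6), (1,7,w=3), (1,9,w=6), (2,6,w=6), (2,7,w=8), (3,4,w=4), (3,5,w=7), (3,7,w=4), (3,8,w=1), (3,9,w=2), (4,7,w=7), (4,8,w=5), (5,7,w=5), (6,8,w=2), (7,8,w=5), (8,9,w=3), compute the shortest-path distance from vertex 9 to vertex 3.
2 (path: 9 -> 3; weights 2 = 2)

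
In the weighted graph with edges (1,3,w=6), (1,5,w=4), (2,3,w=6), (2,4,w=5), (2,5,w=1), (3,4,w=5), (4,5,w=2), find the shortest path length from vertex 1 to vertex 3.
6 (path: 1 -> 3; weights 6 = 6)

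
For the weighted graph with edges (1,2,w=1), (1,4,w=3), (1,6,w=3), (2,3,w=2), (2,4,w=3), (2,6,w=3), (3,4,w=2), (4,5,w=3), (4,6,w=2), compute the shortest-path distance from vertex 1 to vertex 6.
3 (path: 1 -> 6; weights 3 = 3)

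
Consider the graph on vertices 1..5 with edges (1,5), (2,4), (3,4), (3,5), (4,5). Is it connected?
Yes (BFS from 1 visits [1, 5, 3, 4, 2] — all 5 vertices reached)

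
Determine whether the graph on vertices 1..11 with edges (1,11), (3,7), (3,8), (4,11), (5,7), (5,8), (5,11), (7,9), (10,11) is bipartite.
Yes. Partition: {1, 2, 3, 4, 5, 6, 9, 10}, {7, 8, 11}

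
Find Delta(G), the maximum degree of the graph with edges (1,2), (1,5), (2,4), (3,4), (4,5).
3 (attained at vertex 4)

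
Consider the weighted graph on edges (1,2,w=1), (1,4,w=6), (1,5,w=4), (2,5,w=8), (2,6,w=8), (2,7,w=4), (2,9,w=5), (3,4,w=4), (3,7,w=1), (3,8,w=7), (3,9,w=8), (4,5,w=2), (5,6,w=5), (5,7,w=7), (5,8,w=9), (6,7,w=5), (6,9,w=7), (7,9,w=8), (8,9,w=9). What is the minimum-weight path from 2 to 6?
8 (path: 2 -> 6; weights 8 = 8)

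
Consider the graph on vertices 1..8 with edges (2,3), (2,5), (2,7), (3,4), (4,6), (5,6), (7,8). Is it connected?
No, it has 2 components: {1}, {2, 3, 4, 5, 6, 7, 8}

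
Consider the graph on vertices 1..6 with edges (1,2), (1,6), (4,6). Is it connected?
No, it has 3 components: {1, 2, 4, 6}, {3}, {5}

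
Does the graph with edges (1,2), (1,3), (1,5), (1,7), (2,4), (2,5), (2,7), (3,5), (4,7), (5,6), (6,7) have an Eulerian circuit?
Yes (the graph is connected and all 7 vertices have even degree)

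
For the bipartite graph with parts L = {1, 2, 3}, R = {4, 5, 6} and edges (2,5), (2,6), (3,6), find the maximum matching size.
2 (matching: (2,5), (3,6); upper bound min(|L|,|R|) = min(3,3) = 3)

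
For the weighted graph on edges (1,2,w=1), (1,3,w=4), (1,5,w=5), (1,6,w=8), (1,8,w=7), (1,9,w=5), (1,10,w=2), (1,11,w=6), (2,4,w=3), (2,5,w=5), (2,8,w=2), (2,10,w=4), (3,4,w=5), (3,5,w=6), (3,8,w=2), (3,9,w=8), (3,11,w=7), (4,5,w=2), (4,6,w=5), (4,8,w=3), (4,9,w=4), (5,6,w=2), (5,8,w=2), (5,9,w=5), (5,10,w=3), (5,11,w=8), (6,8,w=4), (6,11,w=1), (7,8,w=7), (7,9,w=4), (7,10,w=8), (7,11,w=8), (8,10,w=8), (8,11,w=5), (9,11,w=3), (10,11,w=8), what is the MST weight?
21 (MST edges: (1,2,w=1), (1,10,w=2), (2,8,w=2), (3,8,w=2), (4,5,w=2), (5,6,w=2), (5,8,w=2), (6,11,w=1), (7,9,w=4), (9,11,w=3); sum of weights 1 + 2 + 2 + 2 + 2 + 2 + 2 + 1 + 4 + 3 = 21)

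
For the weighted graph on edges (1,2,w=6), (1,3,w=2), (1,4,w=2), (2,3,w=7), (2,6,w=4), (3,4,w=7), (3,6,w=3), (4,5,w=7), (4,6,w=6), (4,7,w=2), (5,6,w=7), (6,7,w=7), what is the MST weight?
20 (MST edges: (1,3,w=2), (1,4,w=2), (2,6,w=4), (3,6,w=3), (4,5,w=7), (4,7,w=2); sum of weights 2 + 2 + 4 + 3 + 7 + 2 = 20)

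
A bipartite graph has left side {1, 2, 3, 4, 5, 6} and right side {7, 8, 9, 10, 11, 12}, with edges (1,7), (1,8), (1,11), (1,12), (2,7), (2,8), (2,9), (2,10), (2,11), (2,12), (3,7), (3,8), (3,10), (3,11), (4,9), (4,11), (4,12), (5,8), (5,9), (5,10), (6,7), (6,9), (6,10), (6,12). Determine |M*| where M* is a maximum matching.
6 (matching: (1,12), (2,11), (3,10), (4,9), (5,8), (6,7); upper bound min(|L|,|R|) = min(6,6) = 6)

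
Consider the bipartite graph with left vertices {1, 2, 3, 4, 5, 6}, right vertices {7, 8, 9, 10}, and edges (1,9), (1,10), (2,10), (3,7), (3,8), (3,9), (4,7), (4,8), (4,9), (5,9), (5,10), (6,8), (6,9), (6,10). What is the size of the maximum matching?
4 (matching: (1,10), (3,9), (4,7), (6,8); upper bound min(|L|,|R|) = min(6,4) = 4)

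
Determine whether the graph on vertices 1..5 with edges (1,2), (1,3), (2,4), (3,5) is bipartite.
Yes. Partition: {1, 4, 5}, {2, 3}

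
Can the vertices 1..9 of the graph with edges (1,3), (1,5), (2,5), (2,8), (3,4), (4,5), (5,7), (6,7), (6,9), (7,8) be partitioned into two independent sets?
Yes. Partition: {1, 2, 4, 7, 9}, {3, 5, 6, 8}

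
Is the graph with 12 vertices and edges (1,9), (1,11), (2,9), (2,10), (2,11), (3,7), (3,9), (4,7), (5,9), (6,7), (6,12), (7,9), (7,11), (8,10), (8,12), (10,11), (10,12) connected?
Yes (BFS from 1 visits [1, 9, 11, 2, 3, 5, 7, 10, 4, 6, 8, 12] — all 12 vertices reached)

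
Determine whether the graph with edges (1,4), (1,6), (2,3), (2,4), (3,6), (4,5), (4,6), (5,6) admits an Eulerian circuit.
Yes (the graph is connected and all 6 vertices have even degree)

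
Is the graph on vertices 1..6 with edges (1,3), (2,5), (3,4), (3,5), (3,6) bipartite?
Yes. Partition: {1, 4, 5, 6}, {2, 3}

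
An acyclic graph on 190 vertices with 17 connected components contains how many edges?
173 (Each of the 17 component trees on V_i vertices has V_i - 1 edges; summing gives V - C = 190 - 17 = 173)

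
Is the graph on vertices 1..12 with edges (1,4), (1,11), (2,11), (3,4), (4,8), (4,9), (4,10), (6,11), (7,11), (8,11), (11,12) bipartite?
Yes. Partition: {1, 2, 3, 5, 6, 7, 8, 9, 10, 12}, {4, 11}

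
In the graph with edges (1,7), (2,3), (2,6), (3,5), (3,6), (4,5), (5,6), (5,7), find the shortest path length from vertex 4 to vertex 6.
2 (path: 4 -> 5 -> 6, 2 edges)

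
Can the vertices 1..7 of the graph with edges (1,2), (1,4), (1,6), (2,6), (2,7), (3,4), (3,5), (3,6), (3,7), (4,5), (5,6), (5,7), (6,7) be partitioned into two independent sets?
No (odd cycle of length 3: 6 -> 1 -> 2 -> 6)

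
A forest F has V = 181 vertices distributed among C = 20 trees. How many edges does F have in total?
161 (Each of the 20 component trees on V_i vertices has V_i - 1 edges; summing gives V - C = 181 - 20 = 161)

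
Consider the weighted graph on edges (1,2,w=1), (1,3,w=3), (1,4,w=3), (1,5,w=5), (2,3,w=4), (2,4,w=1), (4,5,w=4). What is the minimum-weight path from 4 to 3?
5 (path: 4 -> 2 -> 3; weights 1 + 4 = 5)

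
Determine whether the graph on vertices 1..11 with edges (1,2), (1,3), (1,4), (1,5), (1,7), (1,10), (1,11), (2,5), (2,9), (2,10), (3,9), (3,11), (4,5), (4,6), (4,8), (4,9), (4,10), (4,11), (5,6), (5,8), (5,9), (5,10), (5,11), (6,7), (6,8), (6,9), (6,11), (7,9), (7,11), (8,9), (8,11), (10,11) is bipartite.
No (odd cycle of length 3: 4 -> 1 -> 5 -> 4)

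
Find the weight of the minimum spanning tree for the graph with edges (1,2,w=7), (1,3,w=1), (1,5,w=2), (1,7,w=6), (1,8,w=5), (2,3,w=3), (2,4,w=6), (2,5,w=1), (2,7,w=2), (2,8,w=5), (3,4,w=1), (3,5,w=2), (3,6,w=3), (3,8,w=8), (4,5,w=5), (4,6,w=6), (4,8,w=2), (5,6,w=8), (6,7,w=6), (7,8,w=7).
12 (MST edges: (1,3,w=1), (1,5,w=2), (2,5,w=1), (2,7,w=2), (3,4,w=1), (3,6,w=3), (4,8,w=2); sum of weights 1 + 2 + 1 + 2 + 1 + 3 + 2 = 12)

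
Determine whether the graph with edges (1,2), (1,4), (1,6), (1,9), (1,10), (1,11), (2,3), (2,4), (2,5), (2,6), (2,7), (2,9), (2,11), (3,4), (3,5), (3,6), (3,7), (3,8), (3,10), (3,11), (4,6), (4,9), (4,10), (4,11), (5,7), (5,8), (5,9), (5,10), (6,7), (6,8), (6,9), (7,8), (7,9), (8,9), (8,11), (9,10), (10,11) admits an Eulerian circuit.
No (2 vertices have odd degree: {4, 6}; Eulerian circuit requires 0)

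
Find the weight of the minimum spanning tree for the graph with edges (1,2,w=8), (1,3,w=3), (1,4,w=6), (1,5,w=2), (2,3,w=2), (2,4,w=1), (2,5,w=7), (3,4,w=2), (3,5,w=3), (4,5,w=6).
8 (MST edges: (1,3,w=3), (1,5,w=2), (2,3,w=2), (2,4,w=1); sum of weights 3 + 2 + 2 + 1 = 8)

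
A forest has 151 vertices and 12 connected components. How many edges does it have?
139 (Each of the 12 component trees on V_i vertices has V_i - 1 edges; summing gives V - C = 151 - 12 = 139)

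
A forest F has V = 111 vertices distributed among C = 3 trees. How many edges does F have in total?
108 (Each of the 3 component trees on V_i vertices has V_i - 1 edges; summing gives V - C = 111 - 3 = 108)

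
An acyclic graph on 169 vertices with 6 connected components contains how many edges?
163 (Each of the 6 component trees on V_i vertices has V_i - 1 edges; summing gives V - C = 169 - 6 = 163)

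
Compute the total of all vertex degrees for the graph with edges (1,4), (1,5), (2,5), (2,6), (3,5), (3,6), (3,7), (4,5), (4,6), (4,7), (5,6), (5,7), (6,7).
26 (handshake: sum of degrees = 2|E| = 2 x 13 = 26)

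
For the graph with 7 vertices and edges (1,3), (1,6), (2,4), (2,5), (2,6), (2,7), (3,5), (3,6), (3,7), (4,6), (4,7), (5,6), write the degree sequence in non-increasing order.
[5, 4, 4, 3, 3, 3, 2] (degrees: deg(1)=2, deg(2)=4, deg(3)=4, deg(4)=3, deg(5)=3, deg(6)=5, deg(7)=3)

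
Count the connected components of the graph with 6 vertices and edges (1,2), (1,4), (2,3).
3 (components: {1, 2, 3, 4}, {5}, {6})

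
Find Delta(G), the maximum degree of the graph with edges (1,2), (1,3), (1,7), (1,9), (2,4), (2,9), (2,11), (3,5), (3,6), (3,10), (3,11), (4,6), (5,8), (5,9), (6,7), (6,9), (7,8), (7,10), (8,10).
5 (attained at vertex 3)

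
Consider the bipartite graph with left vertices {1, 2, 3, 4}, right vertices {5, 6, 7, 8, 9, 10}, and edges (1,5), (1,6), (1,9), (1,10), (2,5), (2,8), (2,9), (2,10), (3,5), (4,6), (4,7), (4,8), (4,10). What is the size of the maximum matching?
4 (matching: (1,10), (2,9), (3,5), (4,8); upper bound min(|L|,|R|) = min(4,6) = 4)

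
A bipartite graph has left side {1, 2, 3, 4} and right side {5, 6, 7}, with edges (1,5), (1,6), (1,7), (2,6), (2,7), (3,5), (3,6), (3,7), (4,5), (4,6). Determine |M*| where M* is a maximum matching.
3 (matching: (1,7), (2,6), (3,5); upper bound min(|L|,|R|) = min(4,3) = 3)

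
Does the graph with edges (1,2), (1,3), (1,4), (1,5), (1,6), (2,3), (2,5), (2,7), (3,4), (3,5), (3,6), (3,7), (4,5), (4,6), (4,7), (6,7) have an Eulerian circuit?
No (2 vertices have odd degree: {1, 4}; Eulerian circuit requires 0)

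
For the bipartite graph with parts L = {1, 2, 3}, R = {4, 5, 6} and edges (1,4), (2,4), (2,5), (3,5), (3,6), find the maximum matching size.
3 (matching: (1,4), (2,5), (3,6); upper bound min(|L|,|R|) = min(3,3) = 3)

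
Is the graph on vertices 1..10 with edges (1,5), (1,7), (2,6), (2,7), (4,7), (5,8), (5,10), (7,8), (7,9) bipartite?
Yes. Partition: {1, 2, 3, 4, 8, 9, 10}, {5, 6, 7}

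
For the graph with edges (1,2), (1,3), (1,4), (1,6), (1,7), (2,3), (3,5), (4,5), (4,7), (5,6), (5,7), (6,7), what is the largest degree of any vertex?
5 (attained at vertex 1)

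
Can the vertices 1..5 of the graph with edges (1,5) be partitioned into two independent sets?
Yes. Partition: {1, 2, 3, 4}, {5}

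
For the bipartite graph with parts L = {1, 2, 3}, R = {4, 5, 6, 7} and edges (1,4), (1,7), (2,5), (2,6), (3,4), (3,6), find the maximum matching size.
3 (matching: (1,7), (2,5), (3,6); upper bound min(|L|,|R|) = min(3,4) = 3)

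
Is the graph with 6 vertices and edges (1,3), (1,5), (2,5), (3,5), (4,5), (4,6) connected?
Yes (BFS from 1 visits [1, 3, 5, 2, 4, 6] — all 6 vertices reached)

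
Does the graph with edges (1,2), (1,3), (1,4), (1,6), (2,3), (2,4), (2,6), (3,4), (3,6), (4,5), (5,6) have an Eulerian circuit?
Yes (the graph is connected and all 6 vertices have even degree)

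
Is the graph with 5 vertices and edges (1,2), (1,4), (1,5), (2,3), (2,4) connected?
Yes (BFS from 1 visits [1, 2, 4, 5, 3] — all 5 vertices reached)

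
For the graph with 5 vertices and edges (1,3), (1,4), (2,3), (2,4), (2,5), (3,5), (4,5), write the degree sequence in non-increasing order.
[3, 3, 3, 3, 2] (degrees: deg(1)=2, deg(2)=3, deg(3)=3, deg(4)=3, deg(5)=3)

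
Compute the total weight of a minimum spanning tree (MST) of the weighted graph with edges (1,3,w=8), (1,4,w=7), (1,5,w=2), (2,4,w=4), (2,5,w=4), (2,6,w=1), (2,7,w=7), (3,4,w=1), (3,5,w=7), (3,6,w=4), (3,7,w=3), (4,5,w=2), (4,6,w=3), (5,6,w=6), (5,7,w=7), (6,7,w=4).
12 (MST edges: (1,5,w=2), (2,6,w=1), (3,4,w=1), (3,7,w=3), (4,5,w=2), (4,6,w=3); sum of weights 2 + 1 + 1 + 3 + 2 + 3 = 12)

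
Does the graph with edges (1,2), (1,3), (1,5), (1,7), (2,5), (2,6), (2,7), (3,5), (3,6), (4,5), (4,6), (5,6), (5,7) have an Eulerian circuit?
No (2 vertices have odd degree: {3, 7}; Eulerian circuit requires 0)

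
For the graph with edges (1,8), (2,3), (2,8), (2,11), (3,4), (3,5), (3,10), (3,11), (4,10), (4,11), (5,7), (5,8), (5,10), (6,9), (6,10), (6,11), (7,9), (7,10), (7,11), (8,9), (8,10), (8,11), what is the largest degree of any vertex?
6 (attained at vertices 8, 10, 11)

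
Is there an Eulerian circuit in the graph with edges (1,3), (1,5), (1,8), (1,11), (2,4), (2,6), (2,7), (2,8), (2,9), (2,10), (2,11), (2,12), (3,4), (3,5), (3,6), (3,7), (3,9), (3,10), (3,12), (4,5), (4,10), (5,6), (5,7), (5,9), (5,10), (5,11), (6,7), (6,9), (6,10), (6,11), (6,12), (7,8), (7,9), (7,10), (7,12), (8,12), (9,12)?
Yes (the graph is connected and all 12 vertices have even degree)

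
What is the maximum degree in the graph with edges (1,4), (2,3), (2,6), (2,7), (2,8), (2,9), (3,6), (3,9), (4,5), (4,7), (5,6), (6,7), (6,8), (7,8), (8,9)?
5 (attained at vertices 2, 6)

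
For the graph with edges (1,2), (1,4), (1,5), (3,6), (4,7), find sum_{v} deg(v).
10 (handshake: sum of degrees = 2|E| = 2 x 5 = 10)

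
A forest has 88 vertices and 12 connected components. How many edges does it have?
76 (Each of the 12 component trees on V_i vertices has V_i - 1 edges; summing gives V - C = 88 - 12 = 76)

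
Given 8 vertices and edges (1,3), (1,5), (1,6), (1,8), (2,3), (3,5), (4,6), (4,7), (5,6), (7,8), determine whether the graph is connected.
Yes (BFS from 1 visits [1, 3, 5, 6, 8, 2, 4, 7] — all 8 vertices reached)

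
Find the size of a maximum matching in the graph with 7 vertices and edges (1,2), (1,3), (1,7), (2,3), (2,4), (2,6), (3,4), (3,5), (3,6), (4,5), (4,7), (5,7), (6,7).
3 (matching: (2,6), (3,5), (4,7); upper bound floor(n/2) = floor(7/2) = 3)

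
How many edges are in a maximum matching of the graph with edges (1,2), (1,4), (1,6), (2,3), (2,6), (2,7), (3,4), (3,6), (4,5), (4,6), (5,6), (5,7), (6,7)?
3 (matching: (1,2), (4,6), (5,7); upper bound floor(n/2) = floor(7/2) = 3)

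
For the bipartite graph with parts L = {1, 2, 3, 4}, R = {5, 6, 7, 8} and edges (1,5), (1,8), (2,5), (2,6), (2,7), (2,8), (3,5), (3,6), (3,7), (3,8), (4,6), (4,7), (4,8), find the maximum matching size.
4 (matching: (1,8), (2,7), (3,5), (4,6); upper bound min(|L|,|R|) = min(4,4) = 4)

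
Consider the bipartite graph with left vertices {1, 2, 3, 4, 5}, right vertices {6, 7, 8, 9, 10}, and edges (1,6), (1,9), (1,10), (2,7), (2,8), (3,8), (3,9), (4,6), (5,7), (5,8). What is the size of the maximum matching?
5 (matching: (1,10), (2,8), (3,9), (4,6), (5,7); upper bound min(|L|,|R|) = min(5,5) = 5)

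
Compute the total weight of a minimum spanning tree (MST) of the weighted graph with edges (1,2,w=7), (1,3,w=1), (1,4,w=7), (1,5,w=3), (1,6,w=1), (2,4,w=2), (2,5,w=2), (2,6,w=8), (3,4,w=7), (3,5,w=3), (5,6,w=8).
9 (MST edges: (1,3,w=1), (1,5,w=3), (1,6,w=1), (2,4,w=2), (2,5,w=2); sum of weights 1 + 3 + 1 + 2 + 2 = 9)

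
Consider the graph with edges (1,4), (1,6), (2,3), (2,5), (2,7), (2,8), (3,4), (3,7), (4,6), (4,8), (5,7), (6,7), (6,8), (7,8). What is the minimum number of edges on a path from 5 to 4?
3 (path: 5 -> 7 -> 6 -> 4, 3 edges)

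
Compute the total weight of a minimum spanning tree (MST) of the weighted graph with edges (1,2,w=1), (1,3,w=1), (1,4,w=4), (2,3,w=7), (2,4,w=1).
3 (MST edges: (1,2,w=1), (1,3,w=1), (2,4,w=1); sum of weights 1 + 1 + 1 = 3)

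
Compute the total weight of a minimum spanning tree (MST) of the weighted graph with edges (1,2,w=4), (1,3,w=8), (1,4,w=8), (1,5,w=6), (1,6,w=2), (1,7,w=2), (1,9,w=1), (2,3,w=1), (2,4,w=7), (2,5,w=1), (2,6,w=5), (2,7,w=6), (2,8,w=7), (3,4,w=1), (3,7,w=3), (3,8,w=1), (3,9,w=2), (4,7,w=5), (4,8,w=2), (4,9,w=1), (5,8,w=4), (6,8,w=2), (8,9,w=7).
10 (MST edges: (1,6,w=2), (1,7,w=2), (1,9,w=1), (2,3,w=1), (2,5,w=1), (3,4,w=1), (3,8,w=1), (4,9,w=1); sum of weights 2 + 2 + 1 + 1 + 1 + 1 + 1 + 1 = 10)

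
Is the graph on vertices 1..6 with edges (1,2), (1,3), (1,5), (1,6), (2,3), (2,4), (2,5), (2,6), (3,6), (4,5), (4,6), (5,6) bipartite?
No (odd cycle of length 3: 5 -> 1 -> 2 -> 5)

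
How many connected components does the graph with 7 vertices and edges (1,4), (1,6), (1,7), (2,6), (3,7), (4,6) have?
2 (components: {1, 2, 3, 4, 6, 7}, {5})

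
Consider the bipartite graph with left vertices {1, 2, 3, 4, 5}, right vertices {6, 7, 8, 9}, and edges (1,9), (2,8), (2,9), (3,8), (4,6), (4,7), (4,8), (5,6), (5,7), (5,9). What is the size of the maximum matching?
4 (matching: (1,9), (2,8), (4,7), (5,6); upper bound min(|L|,|R|) = min(5,4) = 4)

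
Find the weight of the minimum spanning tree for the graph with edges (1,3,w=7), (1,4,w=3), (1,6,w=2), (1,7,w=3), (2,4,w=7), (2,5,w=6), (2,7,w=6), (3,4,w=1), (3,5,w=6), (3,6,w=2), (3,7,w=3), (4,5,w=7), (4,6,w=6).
20 (MST edges: (1,6,w=2), (1,7,w=3), (2,5,w=6), (2,7,w=6), (3,4,w=1), (3,6,w=2); sum of weights 2 + 3 + 6 + 6 + 1 + 2 = 20)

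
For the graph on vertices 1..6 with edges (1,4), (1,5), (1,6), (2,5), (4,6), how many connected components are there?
2 (components: {1, 2, 4, 5, 6}, {3})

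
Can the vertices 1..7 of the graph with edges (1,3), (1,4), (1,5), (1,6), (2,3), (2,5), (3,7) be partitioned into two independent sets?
Yes. Partition: {1, 2, 7}, {3, 4, 5, 6}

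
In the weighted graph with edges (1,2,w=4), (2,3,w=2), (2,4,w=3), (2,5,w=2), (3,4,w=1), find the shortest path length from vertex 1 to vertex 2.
4 (path: 1 -> 2; weights 4 = 4)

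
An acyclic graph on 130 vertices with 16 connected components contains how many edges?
114 (Each of the 16 component trees on V_i vertices has V_i - 1 edges; summing gives V - C = 130 - 16 = 114)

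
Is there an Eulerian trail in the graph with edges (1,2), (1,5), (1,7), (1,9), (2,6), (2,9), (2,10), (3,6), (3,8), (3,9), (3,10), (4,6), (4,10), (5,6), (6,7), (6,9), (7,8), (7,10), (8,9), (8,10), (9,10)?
Yes — and in fact it has an Eulerian circuit (the graph is connected and all 10 vertices have even degree)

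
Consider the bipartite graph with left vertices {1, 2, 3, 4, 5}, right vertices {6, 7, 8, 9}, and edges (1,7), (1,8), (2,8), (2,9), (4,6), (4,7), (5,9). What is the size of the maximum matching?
4 (matching: (1,7), (2,8), (4,6), (5,9); upper bound min(|L|,|R|) = min(5,4) = 4)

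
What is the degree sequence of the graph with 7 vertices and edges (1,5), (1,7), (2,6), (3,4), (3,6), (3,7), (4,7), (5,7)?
[4, 3, 2, 2, 2, 2, 1] (degrees: deg(1)=2, deg(2)=1, deg(3)=3, deg(4)=2, deg(5)=2, deg(6)=2, deg(7)=4)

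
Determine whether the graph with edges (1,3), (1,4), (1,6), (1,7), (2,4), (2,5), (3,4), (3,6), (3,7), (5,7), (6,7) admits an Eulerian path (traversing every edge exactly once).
Yes (the graph is connected and exactly 2 vertices have odd degree: {4, 6}; any Eulerian path must start and end at those)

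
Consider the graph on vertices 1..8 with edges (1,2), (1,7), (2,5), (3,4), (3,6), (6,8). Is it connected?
No, it has 2 components: {1, 2, 5, 7}, {3, 4, 6, 8}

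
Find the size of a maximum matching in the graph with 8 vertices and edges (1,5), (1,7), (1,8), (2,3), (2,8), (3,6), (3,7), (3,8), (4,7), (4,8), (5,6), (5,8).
4 (matching: (1,8), (2,3), (4,7), (5,6); upper bound floor(n/2) = floor(8/2) = 4)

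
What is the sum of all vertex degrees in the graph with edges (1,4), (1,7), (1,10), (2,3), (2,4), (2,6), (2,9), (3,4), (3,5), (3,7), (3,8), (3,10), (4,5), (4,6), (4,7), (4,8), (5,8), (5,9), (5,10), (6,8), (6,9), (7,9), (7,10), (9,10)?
48 (handshake: sum of degrees = 2|E| = 2 x 24 = 48)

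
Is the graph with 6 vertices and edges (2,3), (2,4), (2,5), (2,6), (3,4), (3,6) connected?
No, it has 2 components: {1}, {2, 3, 4, 5, 6}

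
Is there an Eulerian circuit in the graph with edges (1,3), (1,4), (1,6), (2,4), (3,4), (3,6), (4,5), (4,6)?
No (6 vertices have odd degree: {1, 2, 3, 4, 5, 6}; Eulerian circuit requires 0)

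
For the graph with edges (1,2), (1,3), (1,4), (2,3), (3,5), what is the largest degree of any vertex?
3 (attained at vertices 1, 3)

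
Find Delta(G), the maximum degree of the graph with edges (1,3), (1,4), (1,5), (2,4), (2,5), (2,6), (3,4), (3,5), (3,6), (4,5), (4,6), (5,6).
5 (attained at vertices 4, 5)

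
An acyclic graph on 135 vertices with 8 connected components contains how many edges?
127 (Each of the 8 component trees on V_i vertices has V_i - 1 edges; summing gives V - C = 135 - 8 = 127)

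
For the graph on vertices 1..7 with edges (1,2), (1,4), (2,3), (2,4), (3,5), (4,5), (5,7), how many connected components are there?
2 (components: {1, 2, 3, 4, 5, 7}, {6})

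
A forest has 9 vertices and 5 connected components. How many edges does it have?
4 (Each of the 5 component trees on V_i vertices has V_i - 1 edges; summing gives V - C = 9 - 5 = 4)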